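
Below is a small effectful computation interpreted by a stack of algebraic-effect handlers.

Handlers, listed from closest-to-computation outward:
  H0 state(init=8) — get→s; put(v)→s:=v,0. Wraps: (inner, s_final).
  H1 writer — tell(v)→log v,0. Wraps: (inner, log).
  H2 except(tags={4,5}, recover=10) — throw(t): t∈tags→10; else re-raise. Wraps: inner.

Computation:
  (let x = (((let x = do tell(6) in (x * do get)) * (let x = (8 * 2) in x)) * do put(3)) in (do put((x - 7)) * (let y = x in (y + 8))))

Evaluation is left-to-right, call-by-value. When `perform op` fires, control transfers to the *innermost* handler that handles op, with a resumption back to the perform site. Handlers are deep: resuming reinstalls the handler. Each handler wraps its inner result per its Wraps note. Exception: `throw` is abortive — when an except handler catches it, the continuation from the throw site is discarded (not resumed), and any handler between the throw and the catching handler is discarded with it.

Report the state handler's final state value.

Answer: -7

Evaluation trace:
tell(6) @ H1 ⇒ log+=6
get @ H0 ⇒ 8
put(3) @ H0 ⇒ s:=3
put(-7) @ H0 ⇒ s:=-7
H0 returns (0, -7)
H1 returns ((0, -7), (6))
H2 returns ((0, -7), (6))
= ((0, -7), (6))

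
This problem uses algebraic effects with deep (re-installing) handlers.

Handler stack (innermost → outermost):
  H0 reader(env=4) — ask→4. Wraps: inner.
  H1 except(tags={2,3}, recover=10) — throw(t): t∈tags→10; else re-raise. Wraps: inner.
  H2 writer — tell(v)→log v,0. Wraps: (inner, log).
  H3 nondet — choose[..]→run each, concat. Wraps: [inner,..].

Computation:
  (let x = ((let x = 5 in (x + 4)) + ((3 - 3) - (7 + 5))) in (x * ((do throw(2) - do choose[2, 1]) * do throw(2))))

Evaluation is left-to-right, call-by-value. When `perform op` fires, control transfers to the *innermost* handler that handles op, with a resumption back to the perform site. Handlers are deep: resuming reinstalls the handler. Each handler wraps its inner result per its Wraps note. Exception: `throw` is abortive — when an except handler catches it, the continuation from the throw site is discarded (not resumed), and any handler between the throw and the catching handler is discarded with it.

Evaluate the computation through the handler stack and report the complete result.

Answer: [(10, ())]

Working:
throw(2) @ H1 caught ⇒ 10
H2 returns (10, ())
H3 returns [(10, ())]
= [(10, ())]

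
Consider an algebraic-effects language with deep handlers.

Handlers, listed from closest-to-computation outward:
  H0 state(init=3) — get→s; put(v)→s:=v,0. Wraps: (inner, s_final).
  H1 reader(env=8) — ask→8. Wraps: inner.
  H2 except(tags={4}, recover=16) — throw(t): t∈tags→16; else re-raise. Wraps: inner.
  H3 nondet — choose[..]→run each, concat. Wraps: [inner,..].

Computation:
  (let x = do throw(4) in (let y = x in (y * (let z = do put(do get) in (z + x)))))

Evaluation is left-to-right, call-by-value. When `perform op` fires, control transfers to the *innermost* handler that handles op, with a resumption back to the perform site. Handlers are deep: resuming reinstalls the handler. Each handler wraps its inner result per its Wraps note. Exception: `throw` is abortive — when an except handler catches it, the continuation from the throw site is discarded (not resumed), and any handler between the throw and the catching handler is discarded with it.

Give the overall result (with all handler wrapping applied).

Answer: [16]

Working:
throw(4) @ H2 caught ⇒ 16
H3 returns [16]
= [16]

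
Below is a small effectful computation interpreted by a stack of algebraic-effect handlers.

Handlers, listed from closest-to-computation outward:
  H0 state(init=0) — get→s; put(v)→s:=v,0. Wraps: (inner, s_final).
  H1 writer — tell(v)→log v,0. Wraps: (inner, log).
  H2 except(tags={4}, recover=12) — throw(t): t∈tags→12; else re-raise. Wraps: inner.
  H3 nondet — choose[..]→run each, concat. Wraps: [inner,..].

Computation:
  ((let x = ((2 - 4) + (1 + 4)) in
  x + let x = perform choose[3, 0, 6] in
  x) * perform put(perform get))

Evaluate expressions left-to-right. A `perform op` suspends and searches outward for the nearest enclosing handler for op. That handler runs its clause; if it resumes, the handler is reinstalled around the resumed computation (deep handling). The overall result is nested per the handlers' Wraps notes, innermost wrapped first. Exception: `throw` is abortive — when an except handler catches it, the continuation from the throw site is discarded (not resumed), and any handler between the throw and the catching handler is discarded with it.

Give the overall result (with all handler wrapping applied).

Answer: [((0, 0), ()), ((0, 0), ()), ((0, 0), ())]

Evaluation trace:
choose[3, 0, 6] @ H3
  branch[0] choose=3:
    get @ H0 ⇒ 0
    put(0) @ H0 ⇒ s:=0
    H0 returns (0, 0)
    H1 returns ((0, 0), ())
    H2 returns ((0, 0), ())
    H3 returns [((0, 0), ())]
  branch[1] choose=0:
    get @ H0 ⇒ 0
    put(0) @ H0 ⇒ s:=0
    H0 returns (0, 0)
    H1 returns ((0, 0), ())
    H2 returns ((0, 0), ())
    H3 returns [((0, 0), ())]
  branch[2] choose=6:
    get @ H0 ⇒ 0
    put(0) @ H0 ⇒ s:=0
    H0 returns (0, 0)
    H1 returns ((0, 0), ())
    H2 returns ((0, 0), ())
    H3 returns [((0, 0), ())]
= [((0, 0), ()), ((0, 0), ()), ((0, 0), ())]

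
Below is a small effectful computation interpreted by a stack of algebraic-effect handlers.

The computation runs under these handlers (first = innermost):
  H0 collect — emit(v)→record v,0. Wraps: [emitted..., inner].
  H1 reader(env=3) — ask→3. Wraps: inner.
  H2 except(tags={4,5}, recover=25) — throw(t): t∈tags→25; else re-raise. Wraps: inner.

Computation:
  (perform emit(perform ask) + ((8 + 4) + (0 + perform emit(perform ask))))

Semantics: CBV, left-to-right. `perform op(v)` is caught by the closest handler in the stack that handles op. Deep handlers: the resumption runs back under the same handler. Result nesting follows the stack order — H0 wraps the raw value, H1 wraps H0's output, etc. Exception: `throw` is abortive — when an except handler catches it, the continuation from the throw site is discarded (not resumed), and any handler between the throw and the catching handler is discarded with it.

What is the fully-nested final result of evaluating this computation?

Evaluation trace:
ask @ H1 ⇒ 3
emit(3) @ H0 ⇒ out+=3
ask @ H1 ⇒ 3
emit(3) @ H0 ⇒ out+=3
H0 returns [3, 3, 12]
H1 returns [3, 3, 12]
H2 returns [3, 3, 12]
= [3, 3, 12]

Answer: [3, 3, 12]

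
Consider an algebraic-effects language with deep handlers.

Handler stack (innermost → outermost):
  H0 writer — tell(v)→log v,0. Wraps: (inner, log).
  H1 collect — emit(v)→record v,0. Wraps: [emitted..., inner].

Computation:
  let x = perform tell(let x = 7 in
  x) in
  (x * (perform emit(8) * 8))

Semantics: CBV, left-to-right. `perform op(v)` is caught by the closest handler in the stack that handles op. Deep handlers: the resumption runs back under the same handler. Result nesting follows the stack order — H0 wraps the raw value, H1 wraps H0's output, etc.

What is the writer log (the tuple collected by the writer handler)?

Step-by-step:
tell(7) @ H0 ⇒ log+=7
emit(8) @ H1 ⇒ out+=8
H0 returns (0, (7))
H1 returns [8, (0, (7))]
= [8, (0, (7))]

Answer: (7)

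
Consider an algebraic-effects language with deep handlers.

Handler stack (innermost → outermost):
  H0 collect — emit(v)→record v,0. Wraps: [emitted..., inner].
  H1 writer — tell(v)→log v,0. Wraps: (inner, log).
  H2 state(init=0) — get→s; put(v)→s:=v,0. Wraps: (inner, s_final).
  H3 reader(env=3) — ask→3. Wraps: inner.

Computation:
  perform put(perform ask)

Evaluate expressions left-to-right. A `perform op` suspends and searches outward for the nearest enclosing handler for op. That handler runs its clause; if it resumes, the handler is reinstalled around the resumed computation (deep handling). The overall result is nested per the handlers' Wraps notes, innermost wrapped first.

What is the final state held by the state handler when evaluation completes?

Answer: 3

Step-by-step:
ask @ H3 ⇒ 3
put(3) @ H2 ⇒ s:=3
H0 returns [0]
H1 returns ([0], ())
H2 returns (([0], ()), 3)
H3 returns (([0], ()), 3)
= (([0], ()), 3)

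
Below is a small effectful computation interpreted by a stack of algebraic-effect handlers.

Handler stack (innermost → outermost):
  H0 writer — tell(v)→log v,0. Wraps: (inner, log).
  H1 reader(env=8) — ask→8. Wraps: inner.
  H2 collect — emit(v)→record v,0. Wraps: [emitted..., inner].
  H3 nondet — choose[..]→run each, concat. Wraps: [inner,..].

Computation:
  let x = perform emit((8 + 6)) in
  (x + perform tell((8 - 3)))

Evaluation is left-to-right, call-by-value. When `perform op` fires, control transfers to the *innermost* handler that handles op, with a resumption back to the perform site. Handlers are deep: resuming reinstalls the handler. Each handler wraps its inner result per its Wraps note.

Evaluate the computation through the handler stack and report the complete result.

Step-by-step:
emit(14) @ H2 ⇒ out+=14
tell(5) @ H0 ⇒ log+=5
H0 returns (0, (5))
H1 returns (0, (5))
H2 returns [14, (0, (5))]
H3 returns [[14, (0, (5))]]
= [[14, (0, (5))]]

Answer: [[14, (0, (5))]]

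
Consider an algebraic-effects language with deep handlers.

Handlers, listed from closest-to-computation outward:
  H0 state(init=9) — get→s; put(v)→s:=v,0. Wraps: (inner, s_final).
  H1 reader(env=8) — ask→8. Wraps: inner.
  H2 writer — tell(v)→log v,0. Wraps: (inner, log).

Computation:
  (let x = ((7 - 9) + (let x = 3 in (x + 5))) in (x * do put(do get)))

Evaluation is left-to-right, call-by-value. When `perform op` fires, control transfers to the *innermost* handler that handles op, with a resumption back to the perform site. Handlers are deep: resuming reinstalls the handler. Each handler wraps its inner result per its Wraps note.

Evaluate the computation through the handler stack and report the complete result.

Answer: ((0, 9), ())

Working:
get @ H0 ⇒ 9
put(9) @ H0 ⇒ s:=9
H0 returns (0, 9)
H1 returns (0, 9)
H2 returns ((0, 9), ())
= ((0, 9), ())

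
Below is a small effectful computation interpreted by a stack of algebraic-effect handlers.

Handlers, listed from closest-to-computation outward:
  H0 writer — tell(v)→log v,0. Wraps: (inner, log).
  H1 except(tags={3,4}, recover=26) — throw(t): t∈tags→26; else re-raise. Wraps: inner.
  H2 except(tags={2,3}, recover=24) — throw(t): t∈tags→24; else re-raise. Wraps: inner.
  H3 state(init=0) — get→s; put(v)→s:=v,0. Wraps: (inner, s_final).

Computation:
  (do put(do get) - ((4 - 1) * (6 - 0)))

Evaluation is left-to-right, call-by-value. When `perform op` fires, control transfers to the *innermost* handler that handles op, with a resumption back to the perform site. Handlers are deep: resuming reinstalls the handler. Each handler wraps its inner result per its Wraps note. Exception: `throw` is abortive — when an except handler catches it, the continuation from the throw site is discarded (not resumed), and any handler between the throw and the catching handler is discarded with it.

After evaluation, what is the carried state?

Answer: 0

Step-by-step:
get @ H3 ⇒ 0
put(0) @ H3 ⇒ s:=0
H0 returns (-18, ())
H1 returns (-18, ())
H2 returns (-18, ())
H3 returns ((-18, ()), 0)
= ((-18, ()), 0)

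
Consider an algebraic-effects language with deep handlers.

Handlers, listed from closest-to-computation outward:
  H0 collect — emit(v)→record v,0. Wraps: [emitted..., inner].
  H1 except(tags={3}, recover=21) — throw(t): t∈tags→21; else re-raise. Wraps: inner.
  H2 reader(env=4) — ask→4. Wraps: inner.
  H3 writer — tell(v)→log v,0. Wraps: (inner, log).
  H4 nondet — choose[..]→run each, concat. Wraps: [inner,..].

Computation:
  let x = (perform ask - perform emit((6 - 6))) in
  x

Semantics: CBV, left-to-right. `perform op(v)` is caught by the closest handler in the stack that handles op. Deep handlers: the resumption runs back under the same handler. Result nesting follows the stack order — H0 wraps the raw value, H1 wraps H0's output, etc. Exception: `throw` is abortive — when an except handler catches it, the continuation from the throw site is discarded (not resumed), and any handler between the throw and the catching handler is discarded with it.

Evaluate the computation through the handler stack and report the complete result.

Answer: [([0, 4], ())]

Step-by-step:
ask @ H2 ⇒ 4
emit(0) @ H0 ⇒ out+=0
H0 returns [0, 4]
H1 returns [0, 4]
H2 returns [0, 4]
H3 returns ([0, 4], ())
H4 returns [([0, 4], ())]
= [([0, 4], ())]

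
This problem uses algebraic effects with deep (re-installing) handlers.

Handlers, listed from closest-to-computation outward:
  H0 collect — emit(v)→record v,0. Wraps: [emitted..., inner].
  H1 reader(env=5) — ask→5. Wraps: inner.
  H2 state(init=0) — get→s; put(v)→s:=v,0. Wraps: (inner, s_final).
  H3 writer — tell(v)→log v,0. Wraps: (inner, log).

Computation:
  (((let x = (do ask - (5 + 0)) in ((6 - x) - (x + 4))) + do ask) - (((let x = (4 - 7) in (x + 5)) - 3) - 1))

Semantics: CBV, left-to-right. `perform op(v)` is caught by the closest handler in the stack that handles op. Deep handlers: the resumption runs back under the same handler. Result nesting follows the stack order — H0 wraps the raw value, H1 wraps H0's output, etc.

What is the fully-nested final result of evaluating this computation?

Answer: (([9], 0), ())

Step-by-step:
ask @ H1 ⇒ 5
ask @ H1 ⇒ 5
H0 returns [9]
H1 returns [9]
H2 returns ([9], 0)
H3 returns (([9], 0), ())
= (([9], 0), ())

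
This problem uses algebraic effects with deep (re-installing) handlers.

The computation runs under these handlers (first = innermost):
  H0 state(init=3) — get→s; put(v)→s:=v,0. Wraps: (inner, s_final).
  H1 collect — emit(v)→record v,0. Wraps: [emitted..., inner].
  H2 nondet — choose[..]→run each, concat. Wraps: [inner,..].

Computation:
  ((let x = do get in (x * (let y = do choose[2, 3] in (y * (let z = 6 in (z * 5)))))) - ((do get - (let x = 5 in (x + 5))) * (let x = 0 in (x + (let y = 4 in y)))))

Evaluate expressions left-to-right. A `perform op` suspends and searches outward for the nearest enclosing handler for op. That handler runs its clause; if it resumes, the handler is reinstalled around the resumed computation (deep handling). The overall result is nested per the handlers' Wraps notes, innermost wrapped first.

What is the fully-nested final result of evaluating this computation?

Evaluation trace:
get @ H0 ⇒ 3
choose[2, 3] @ H2
  branch[0] choose=2:
    get @ H0 ⇒ 3
    H0 returns (208, 3)
    H1 returns [(208, 3)]
    H2 returns [[(208, 3)]]
  branch[1] choose=3:
    get @ H0 ⇒ 3
    H0 returns (298, 3)
    H1 returns [(298, 3)]
    H2 returns [[(298, 3)]]
= [[(208, 3)], [(298, 3)]]

Answer: [[(208, 3)], [(298, 3)]]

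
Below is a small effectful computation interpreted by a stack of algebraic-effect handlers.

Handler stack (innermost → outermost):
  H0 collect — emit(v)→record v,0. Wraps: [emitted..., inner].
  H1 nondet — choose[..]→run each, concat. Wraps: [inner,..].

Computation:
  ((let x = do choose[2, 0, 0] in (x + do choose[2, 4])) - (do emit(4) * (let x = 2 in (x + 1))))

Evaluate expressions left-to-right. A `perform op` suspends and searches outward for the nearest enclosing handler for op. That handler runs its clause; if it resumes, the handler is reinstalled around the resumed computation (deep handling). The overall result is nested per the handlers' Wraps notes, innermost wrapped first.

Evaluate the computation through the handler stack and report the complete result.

Answer: [[4, 4], [4, 6], [4, 2], [4, 4], [4, 2], [4, 4]]

Step-by-step:
choose[2, 0, 0] @ H1
  branch[0] choose=2:
    choose[2, 4] @ H1
      branch[0] choose=2:
        emit(4) @ H0 ⇒ out+=4
        H0 returns [4, 4]
        H1 returns [[4, 4]]
      branch[1] choose=4:
        emit(4) @ H0 ⇒ out+=4
        H0 returns [4, 6]
        H1 returns [[4, 6]]
  branch[1] choose=0:
    choose[2, 4] @ H1
      branch[0] choose=2:
        emit(4) @ H0 ⇒ out+=4
        H0 returns [4, 2]
        H1 returns [[4, 2]]
      branch[1] choose=4:
        emit(4) @ H0 ⇒ out+=4
        H0 returns [4, 4]
        H1 returns [[4, 4]]
  branch[2] choose=0:
    choose[2, 4] @ H1
      branch[0] choose=2:
        emit(4) @ H0 ⇒ out+=4
        H0 returns [4, 2]
        H1 returns [[4, 2]]
      branch[1] choose=4:
        emit(4) @ H0 ⇒ out+=4
        H0 returns [4, 4]
        H1 returns [[4, 4]]
= [[4, 4], [4, 6], [4, 2], [4, 4], [4, 2], [4, 4]]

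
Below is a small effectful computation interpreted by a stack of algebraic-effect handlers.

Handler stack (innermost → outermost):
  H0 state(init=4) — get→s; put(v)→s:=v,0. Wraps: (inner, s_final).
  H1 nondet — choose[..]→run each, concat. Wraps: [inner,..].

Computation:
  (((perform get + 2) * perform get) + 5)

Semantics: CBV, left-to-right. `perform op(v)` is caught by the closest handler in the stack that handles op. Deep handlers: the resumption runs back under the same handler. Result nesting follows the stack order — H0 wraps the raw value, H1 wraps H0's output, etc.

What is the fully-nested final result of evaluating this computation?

Answer: [(29, 4)]

Working:
get @ H0 ⇒ 4
get @ H0 ⇒ 4
H0 returns (29, 4)
H1 returns [(29, 4)]
= [(29, 4)]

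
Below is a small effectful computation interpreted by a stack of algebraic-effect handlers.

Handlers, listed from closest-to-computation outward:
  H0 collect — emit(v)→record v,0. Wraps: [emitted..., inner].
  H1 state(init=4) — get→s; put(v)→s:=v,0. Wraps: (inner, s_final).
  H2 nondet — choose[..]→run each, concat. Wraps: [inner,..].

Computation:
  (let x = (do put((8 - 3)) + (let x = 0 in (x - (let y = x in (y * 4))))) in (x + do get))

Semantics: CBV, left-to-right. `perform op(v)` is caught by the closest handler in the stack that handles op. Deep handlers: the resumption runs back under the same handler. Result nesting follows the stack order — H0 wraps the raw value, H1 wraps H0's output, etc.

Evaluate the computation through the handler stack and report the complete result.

Evaluation trace:
put(5) @ H1 ⇒ s:=5
get @ H1 ⇒ 5
H0 returns [5]
H1 returns ([5], 5)
H2 returns [([5], 5)]
= [([5], 5)]

Answer: [([5], 5)]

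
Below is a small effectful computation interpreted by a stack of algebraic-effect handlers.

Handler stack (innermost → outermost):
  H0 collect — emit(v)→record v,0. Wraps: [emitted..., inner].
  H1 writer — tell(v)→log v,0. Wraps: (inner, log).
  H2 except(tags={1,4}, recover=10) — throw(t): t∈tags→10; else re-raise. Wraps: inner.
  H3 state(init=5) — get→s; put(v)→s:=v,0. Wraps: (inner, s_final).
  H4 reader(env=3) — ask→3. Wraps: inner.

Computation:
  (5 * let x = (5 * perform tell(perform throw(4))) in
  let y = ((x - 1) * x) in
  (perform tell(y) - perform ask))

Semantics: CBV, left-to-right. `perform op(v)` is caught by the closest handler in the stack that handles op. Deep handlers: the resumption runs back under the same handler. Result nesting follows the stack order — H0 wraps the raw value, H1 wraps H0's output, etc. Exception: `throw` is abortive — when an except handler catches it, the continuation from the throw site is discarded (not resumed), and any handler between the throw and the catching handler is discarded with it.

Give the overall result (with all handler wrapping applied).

Working:
throw(4) @ H2 caught ⇒ 10
H3 returns (10, 5)
H4 returns (10, 5)
= (10, 5)

Answer: (10, 5)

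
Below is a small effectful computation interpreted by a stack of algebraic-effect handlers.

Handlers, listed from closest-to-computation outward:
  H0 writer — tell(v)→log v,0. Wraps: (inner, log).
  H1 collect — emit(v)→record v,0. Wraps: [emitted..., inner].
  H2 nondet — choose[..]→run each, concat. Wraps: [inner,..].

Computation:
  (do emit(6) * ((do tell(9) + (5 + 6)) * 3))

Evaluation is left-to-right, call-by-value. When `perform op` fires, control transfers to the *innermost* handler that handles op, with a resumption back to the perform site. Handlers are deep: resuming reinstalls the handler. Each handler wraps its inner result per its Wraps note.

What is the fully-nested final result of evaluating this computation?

Step-by-step:
emit(6) @ H1 ⇒ out+=6
tell(9) @ H0 ⇒ log+=9
H0 returns (0, (9))
H1 returns [6, (0, (9))]
H2 returns [[6, (0, (9))]]
= [[6, (0, (9))]]

Answer: [[6, (0, (9))]]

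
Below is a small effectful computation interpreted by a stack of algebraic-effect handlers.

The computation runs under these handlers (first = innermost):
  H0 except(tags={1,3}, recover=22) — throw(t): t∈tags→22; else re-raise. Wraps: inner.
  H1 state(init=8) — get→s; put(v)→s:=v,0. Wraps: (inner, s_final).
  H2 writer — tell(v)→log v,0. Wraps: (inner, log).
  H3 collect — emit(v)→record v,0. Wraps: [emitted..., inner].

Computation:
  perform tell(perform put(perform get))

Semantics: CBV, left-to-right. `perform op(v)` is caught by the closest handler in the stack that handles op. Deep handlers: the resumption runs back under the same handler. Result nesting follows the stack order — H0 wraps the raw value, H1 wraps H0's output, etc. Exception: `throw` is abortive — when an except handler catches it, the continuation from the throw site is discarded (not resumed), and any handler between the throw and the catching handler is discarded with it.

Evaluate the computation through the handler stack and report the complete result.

Evaluation trace:
get @ H1 ⇒ 8
put(8) @ H1 ⇒ s:=8
tell(0) @ H2 ⇒ log+=0
H0 returns 0
H1 returns (0, 8)
H2 returns ((0, 8), (0))
H3 returns [((0, 8), (0))]
= [((0, 8), (0))]

Answer: [((0, 8), (0))]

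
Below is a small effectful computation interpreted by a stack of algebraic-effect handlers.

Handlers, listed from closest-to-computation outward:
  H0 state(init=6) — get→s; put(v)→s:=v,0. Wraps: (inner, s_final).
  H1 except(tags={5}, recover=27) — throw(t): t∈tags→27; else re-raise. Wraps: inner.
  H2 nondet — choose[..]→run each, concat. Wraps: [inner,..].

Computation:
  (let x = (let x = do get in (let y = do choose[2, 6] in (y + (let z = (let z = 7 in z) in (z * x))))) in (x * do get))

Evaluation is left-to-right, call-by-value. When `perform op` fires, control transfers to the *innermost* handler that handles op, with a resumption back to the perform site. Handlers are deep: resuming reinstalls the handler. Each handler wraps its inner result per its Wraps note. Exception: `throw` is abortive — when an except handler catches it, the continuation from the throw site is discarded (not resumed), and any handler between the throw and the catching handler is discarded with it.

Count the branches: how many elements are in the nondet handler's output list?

Step-by-step:
get @ H0 ⇒ 6
choose[2, 6] @ H2
  branch[0] choose=2:
    get @ H0 ⇒ 6
    H0 returns (264, 6)
    H1 returns (264, 6)
    H2 returns [(264, 6)]
  branch[1] choose=6:
    get @ H0 ⇒ 6
    H0 returns (288, 6)
    H1 returns (288, 6)
    H2 returns [(288, 6)]
= [(264, 6), (288, 6)]

Answer: 2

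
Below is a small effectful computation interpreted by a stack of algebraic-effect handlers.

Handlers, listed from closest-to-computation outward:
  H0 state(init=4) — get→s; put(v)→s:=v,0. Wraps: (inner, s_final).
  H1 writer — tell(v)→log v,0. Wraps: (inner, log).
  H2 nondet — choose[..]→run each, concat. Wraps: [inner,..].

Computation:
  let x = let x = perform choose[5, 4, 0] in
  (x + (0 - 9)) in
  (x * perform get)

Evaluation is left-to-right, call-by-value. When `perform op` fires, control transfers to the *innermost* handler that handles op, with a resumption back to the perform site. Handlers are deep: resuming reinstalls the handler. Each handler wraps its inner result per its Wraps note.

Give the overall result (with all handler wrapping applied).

Evaluation trace:
choose[5, 4, 0] @ H2
  branch[0] choose=5:
    get @ H0 ⇒ 4
    H0 returns (-16, 4)
    H1 returns ((-16, 4), ())
    H2 returns [((-16, 4), ())]
  branch[1] choose=4:
    get @ H0 ⇒ 4
    H0 returns (-20, 4)
    H1 returns ((-20, 4), ())
    H2 returns [((-20, 4), ())]
  branch[2] choose=0:
    get @ H0 ⇒ 4
    H0 returns (-36, 4)
    H1 returns ((-36, 4), ())
    H2 returns [((-36, 4), ())]
= [((-16, 4), ()), ((-20, 4), ()), ((-36, 4), ())]

Answer: [((-16, 4), ()), ((-20, 4), ()), ((-36, 4), ())]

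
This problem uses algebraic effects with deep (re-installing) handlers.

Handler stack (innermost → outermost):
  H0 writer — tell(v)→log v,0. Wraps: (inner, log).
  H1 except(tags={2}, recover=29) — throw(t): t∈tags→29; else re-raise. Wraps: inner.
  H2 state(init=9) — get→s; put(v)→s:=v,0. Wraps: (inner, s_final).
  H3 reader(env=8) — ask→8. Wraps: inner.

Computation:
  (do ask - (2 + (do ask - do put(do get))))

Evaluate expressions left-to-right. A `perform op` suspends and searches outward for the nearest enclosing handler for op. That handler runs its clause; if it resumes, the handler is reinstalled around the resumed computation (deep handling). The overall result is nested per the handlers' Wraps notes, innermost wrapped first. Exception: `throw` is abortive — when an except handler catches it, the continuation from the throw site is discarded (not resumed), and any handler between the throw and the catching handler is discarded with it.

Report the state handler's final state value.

Evaluation trace:
ask @ H3 ⇒ 8
ask @ H3 ⇒ 8
get @ H2 ⇒ 9
put(9) @ H2 ⇒ s:=9
H0 returns (-2, ())
H1 returns (-2, ())
H2 returns ((-2, ()), 9)
H3 returns ((-2, ()), 9)
= ((-2, ()), 9)

Answer: 9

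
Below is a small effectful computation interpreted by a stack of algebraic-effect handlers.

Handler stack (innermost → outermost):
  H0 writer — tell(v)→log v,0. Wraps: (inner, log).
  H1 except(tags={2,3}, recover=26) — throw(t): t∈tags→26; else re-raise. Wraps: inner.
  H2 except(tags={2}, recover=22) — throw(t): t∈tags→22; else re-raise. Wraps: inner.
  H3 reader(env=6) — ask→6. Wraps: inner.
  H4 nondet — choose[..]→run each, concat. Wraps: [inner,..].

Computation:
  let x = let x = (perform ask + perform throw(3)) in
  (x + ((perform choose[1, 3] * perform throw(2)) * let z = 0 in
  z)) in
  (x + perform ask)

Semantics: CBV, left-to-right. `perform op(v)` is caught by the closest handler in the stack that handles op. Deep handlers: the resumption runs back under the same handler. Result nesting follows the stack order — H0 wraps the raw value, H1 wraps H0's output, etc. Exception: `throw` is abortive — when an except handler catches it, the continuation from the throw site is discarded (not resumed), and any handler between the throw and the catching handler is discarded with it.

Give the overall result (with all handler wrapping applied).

Working:
ask @ H3 ⇒ 6
throw(3) @ H1 caught ⇒ 26
H2 returns 26
H3 returns 26
H4 returns [26]
= [26]

Answer: [26]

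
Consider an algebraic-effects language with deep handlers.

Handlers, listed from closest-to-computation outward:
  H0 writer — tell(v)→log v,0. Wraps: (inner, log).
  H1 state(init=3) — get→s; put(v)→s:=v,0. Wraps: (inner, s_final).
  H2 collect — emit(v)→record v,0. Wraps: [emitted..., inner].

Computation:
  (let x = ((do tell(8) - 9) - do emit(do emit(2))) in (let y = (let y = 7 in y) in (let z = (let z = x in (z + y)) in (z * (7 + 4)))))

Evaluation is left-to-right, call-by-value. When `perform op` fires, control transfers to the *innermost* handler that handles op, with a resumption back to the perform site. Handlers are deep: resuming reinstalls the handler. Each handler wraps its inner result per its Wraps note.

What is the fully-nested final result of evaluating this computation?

Working:
tell(8) @ H0 ⇒ log+=8
emit(2) @ H2 ⇒ out+=2
emit(0) @ H2 ⇒ out+=0
H0 returns (-22, (8))
H1 returns ((-22, (8)), 3)
H2 returns [2, 0, ((-22, (8)), 3)]
= [2, 0, ((-22, (8)), 3)]

Answer: [2, 0, ((-22, (8)), 3)]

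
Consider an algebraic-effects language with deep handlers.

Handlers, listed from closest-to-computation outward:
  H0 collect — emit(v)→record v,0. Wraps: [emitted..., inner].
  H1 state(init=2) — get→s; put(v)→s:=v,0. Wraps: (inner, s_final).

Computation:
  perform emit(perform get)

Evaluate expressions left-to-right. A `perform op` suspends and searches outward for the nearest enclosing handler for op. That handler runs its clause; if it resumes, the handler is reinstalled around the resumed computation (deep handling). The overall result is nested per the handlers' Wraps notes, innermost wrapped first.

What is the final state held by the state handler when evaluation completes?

Answer: 2

Step-by-step:
get @ H1 ⇒ 2
emit(2) @ H0 ⇒ out+=2
H0 returns [2, 0]
H1 returns ([2, 0], 2)
= ([2, 0], 2)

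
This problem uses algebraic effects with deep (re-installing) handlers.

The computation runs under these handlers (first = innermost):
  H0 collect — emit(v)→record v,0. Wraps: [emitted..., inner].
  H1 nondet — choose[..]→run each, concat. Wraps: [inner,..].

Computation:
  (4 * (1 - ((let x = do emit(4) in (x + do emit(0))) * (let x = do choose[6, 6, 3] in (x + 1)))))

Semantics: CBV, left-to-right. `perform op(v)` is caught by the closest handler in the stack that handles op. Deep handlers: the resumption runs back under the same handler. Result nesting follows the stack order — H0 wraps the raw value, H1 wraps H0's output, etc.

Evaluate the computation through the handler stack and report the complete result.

Step-by-step:
emit(4) @ H0 ⇒ out+=4
emit(0) @ H0 ⇒ out+=0
choose[6, 6, 3] @ H1
  branch[0] choose=6:
    H0 returns [4, 0, 4]
    H1 returns [[4, 0, 4]]
  branch[1] choose=6:
    H0 returns [4, 0, 4]
    H1 returns [[4, 0, 4]]
  branch[2] choose=3:
    H0 returns [4, 0, 4]
    H1 returns [[4, 0, 4]]
= [[4, 0, 4], [4, 0, 4], [4, 0, 4]]

Answer: [[4, 0, 4], [4, 0, 4], [4, 0, 4]]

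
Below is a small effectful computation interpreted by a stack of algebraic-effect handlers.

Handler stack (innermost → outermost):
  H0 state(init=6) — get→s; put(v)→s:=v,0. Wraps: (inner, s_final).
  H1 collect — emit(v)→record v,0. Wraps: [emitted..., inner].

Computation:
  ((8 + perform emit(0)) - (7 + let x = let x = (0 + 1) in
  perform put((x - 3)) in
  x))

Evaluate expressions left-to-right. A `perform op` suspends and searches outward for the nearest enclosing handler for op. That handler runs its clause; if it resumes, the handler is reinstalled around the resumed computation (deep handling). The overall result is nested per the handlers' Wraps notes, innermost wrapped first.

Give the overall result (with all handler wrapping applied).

Answer: [0, (1, -2)]

Step-by-step:
emit(0) @ H1 ⇒ out+=0
put(-2) @ H0 ⇒ s:=-2
H0 returns (1, -2)
H1 returns [0, (1, -2)]
= [0, (1, -2)]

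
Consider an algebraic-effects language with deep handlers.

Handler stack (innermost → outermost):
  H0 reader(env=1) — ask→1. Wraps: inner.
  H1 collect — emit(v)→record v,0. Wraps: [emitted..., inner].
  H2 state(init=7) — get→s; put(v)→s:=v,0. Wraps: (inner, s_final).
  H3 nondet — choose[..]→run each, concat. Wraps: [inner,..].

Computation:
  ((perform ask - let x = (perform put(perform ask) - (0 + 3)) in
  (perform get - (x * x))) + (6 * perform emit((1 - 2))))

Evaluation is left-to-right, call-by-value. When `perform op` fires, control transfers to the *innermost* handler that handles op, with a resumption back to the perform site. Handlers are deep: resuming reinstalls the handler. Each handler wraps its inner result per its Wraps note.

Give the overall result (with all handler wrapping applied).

Answer: [([-1, 9], 1)]

Working:
ask @ H0 ⇒ 1
ask @ H0 ⇒ 1
put(1) @ H2 ⇒ s:=1
get @ H2 ⇒ 1
emit(-1) @ H1 ⇒ out+=-1
H0 returns 9
H1 returns [-1, 9]
H2 returns ([-1, 9], 1)
H3 returns [([-1, 9], 1)]
= [([-1, 9], 1)]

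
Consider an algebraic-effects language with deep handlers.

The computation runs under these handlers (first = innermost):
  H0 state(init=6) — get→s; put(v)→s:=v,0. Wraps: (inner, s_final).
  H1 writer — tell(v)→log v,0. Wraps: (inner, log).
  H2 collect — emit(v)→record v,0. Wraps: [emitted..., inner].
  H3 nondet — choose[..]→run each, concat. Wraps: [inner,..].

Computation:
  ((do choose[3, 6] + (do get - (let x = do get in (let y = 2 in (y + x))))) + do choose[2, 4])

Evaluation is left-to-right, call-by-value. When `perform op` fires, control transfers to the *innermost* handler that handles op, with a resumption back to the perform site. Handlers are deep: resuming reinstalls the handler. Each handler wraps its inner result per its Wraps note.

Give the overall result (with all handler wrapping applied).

Working:
choose[3, 6] @ H3
  branch[0] choose=3:
    get @ H0 ⇒ 6
    get @ H0 ⇒ 6
    choose[2, 4] @ H3
      branch[0] choose=2:
        H0 returns (3, 6)
        H1 returns ((3, 6), ())
        H2 returns [((3, 6), ())]
        H3 returns [[((3, 6), ())]]
      branch[1] choose=4:
        H0 returns (5, 6)
        H1 returns ((5, 6), ())
        H2 returns [((5, 6), ())]
        H3 returns [[((5, 6), ())]]
  branch[1] choose=6:
    get @ H0 ⇒ 6
    get @ H0 ⇒ 6
    choose[2, 4] @ H3
      branch[0] choose=2:
        H0 returns (6, 6)
        H1 returns ((6, 6), ())
        H2 returns [((6, 6), ())]
        H3 returns [[((6, 6), ())]]
      branch[1] choose=4:
        H0 returns (8, 6)
        H1 returns ((8, 6), ())
        H2 returns [((8, 6), ())]
        H3 returns [[((8, 6), ())]]
= [[((3, 6), ())], [((5, 6), ())], [((6, 6), ())], [((8, 6), ())]]

Answer: [[((3, 6), ())], [((5, 6), ())], [((6, 6), ())], [((8, 6), ())]]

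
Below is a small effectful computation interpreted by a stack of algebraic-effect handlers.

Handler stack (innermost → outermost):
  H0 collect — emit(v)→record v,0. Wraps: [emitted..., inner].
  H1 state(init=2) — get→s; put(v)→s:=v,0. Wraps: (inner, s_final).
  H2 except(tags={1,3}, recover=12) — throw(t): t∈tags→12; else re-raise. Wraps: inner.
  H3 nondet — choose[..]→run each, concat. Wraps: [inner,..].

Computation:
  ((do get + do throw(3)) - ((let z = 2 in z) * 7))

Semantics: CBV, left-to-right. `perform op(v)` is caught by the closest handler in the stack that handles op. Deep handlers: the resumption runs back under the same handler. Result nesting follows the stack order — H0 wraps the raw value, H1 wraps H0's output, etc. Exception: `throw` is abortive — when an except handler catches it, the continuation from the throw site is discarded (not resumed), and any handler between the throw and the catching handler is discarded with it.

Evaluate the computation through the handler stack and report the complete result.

Answer: [12]

Working:
get @ H1 ⇒ 2
throw(3) @ H2 caught ⇒ 12
H3 returns [12]
= [12]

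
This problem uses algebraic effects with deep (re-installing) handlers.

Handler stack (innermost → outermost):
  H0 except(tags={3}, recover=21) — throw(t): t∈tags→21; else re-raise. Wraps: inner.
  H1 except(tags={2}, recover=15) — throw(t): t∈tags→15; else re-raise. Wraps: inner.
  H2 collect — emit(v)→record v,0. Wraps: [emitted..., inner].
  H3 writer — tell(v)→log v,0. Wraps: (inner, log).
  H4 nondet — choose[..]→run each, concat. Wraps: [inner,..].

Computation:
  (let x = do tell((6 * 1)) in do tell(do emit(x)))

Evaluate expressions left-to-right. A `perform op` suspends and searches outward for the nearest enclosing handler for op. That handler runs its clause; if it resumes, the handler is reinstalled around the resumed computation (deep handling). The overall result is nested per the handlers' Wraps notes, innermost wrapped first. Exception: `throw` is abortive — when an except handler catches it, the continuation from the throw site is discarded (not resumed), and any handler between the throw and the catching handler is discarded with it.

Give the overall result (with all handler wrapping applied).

Evaluation trace:
tell(6) @ H3 ⇒ log+=6
emit(0) @ H2 ⇒ out+=0
tell(0) @ H3 ⇒ log+=0
H0 returns 0
H1 returns 0
H2 returns [0, 0]
H3 returns ([0, 0], (6, 0))
H4 returns [([0, 0], (6, 0))]
= [([0, 0], (6, 0))]

Answer: [([0, 0], (6, 0))]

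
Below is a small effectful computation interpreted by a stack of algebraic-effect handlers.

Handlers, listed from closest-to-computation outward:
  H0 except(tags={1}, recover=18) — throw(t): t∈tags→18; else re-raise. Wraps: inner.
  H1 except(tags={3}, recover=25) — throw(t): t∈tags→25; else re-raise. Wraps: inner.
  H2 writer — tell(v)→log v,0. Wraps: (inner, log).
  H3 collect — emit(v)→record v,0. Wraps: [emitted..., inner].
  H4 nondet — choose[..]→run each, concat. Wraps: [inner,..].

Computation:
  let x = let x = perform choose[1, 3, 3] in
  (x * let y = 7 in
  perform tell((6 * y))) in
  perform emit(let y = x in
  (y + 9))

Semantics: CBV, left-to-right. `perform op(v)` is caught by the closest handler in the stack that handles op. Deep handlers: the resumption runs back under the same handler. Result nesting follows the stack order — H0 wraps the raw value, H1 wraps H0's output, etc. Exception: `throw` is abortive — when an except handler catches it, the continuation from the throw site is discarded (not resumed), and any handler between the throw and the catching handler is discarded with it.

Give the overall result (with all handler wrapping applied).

Answer: [[9, (0, (42))], [9, (0, (42))], [9, (0, (42))]]

Evaluation trace:
choose[1, 3, 3] @ H4
  branch[0] choose=1:
    tell(42) @ H2 ⇒ log+=42
    emit(9) @ H3 ⇒ out+=9
    H0 returns 0
    H1 returns 0
    H2 returns (0, (42))
    H3 returns [9, (0, (42))]
    H4 returns [[9, (0, (42))]]
  branch[1] choose=3:
    tell(42) @ H2 ⇒ log+=42
    emit(9) @ H3 ⇒ out+=9
    H0 returns 0
    H1 returns 0
    H2 returns (0, (42))
    H3 returns [9, (0, (42))]
    H4 returns [[9, (0, (42))]]
  branch[2] choose=3:
    tell(42) @ H2 ⇒ log+=42
    emit(9) @ H3 ⇒ out+=9
    H0 returns 0
    H1 returns 0
    H2 returns (0, (42))
    H3 returns [9, (0, (42))]
    H4 returns [[9, (0, (42))]]
= [[9, (0, (42))], [9, (0, (42))], [9, (0, (42))]]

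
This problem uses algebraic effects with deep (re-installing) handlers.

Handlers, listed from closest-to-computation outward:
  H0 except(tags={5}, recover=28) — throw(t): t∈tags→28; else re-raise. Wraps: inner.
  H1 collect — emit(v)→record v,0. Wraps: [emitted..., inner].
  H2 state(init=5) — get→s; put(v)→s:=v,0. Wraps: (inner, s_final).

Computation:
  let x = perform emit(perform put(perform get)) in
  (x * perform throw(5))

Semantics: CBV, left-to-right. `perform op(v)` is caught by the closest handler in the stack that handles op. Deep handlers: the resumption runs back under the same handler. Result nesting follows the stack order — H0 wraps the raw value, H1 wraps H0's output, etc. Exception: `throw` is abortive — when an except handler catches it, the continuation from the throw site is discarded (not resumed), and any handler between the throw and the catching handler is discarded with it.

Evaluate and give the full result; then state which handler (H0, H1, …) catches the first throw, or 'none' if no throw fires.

Answer: ([0, 28], 5) ; first throw caught by: H0

Step-by-step:
get @ H2 ⇒ 5
put(5) @ H2 ⇒ s:=5
emit(0) @ H1 ⇒ out+=0
throw(5) @ H0 caught ⇒ 28
H1 returns [0, 28]
H2 returns ([0, 28], 5)
= ([0, 28], 5)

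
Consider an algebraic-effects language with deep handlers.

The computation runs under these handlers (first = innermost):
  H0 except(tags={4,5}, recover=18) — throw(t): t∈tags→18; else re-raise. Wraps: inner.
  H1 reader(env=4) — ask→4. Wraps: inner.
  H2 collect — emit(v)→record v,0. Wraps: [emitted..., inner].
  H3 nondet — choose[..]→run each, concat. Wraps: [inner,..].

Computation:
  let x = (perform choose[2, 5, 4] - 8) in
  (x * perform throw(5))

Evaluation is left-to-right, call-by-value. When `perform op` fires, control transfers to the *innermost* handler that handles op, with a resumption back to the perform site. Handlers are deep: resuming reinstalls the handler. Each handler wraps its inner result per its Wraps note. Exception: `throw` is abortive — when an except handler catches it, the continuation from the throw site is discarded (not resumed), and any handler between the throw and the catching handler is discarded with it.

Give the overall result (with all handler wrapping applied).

Evaluation trace:
choose[2, 5, 4] @ H3
  branch[0] choose=2:
    throw(5) @ H0 caught ⇒ 18
    H1 returns 18
    H2 returns [18]
    H3 returns [[18]]
  branch[1] choose=5:
    throw(5) @ H0 caught ⇒ 18
    H1 returns 18
    H2 returns [18]
    H3 returns [[18]]
  branch[2] choose=4:
    throw(5) @ H0 caught ⇒ 18
    H1 returns 18
    H2 returns [18]
    H3 returns [[18]]
= [[18], [18], [18]]

Answer: [[18], [18], [18]]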